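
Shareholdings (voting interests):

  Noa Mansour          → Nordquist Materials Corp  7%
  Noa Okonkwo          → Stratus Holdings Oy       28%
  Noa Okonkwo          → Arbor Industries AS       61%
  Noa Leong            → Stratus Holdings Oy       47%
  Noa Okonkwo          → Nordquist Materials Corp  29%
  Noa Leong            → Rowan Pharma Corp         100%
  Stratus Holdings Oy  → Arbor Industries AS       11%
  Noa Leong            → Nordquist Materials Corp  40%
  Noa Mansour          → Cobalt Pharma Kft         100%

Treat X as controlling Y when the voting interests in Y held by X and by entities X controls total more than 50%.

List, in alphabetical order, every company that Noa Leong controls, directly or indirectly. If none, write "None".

Rowan Pharma Corp

Noa Leong holds 100% of Rowan, so Noa Leong controls Rowan.
No other company's threshold is met.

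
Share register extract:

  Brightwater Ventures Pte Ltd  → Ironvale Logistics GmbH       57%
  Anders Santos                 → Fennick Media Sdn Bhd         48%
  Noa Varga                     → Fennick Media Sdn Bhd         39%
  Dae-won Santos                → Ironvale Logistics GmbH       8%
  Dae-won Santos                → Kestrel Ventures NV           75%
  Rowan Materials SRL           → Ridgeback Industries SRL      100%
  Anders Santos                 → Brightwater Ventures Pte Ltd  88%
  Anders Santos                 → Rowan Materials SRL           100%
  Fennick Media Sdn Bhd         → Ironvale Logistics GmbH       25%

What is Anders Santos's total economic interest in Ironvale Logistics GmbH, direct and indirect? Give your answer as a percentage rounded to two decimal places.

Anders reaches Ironvale along 2 paths.
Via Fennick: 48% × 25% = 12%.
Via Brightwater: 88% × 57% = 50.16%.
Total: 12% + 50.16% = 62.16%.

62.16%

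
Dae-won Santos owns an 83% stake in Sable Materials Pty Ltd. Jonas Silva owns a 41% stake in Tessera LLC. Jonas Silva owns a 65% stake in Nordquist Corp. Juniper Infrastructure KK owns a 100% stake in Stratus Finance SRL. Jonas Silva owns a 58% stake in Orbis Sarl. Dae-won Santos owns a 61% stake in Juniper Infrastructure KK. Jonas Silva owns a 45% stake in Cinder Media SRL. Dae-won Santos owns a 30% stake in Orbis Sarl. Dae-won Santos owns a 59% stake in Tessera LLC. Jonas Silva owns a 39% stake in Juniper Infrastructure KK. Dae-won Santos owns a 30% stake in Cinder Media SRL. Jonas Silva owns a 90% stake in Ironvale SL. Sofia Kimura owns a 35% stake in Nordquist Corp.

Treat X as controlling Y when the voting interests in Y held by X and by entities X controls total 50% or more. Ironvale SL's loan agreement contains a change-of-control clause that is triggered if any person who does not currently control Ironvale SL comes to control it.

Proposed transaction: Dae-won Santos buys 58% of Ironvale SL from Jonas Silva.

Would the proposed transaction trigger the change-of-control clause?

The purchase adds only to Dae-won's holdings (Jonas's stake shrinks), so Dae-won is the only person who could newly come to control Ironvale.
Dae-won holds 61% of Juniper, so Dae-won controls Juniper.
Dae-won holds 59% of Tessera, so Dae-won controls Tessera.
Dae-won holds 83% of Sable, so Dae-won controls Sable.
Juniper holds 100% of Stratus, so Dae-won controls Stratus.
Neither Dae-won nor any entity Dae-won controls holds any voting interest in Ironvale.
So before the transaction, Dae-won does not control Ironvale.
After the purchase, Dae-won holds 58% of Ironvale directly, and Jonas's stake falls to 32%.
Dae-won holds 58% of Ironvale, so Dae-won controls Ironvale.
Dae-won did not control Ironvale before and does after, so the clause is triggered.

Yes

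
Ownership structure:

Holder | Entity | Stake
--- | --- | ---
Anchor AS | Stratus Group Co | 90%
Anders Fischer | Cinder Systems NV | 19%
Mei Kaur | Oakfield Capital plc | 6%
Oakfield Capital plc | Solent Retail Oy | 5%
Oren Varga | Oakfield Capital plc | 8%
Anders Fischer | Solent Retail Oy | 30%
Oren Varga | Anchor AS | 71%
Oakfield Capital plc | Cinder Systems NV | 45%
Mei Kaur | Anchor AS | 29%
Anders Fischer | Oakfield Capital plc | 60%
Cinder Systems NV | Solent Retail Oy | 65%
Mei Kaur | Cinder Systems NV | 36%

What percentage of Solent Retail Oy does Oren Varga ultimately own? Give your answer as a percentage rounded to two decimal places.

2.74%

Oren reaches Solent along 2 paths.
Via Oakfield → Cinder: 8% × 45% × 65% = 2.34%.
Via Oakfield: 8% × 5% = 0.4%.
Total: 2.34% + 0.4% = 2.74%.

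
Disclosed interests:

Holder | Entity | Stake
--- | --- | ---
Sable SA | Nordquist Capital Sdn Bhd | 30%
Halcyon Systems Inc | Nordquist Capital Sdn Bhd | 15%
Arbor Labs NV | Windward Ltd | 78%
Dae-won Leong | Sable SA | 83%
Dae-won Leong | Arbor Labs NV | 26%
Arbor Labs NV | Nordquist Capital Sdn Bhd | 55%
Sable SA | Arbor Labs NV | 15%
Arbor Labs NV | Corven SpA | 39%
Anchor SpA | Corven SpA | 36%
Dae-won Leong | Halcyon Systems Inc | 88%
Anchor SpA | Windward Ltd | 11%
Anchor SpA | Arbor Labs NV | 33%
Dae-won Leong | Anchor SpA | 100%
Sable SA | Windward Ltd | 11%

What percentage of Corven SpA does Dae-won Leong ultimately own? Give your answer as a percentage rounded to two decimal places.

63.87%

Dae-won reaches Corven along 4 paths.
Via Anchor: 100% × 36% = 36%.
Via Arbor: 26% × 39% = 10.14%.
Via Anchor → Arbor: 100% × 33% × 39% = 12.87%.
Via Sable → Arbor: 83% × 15% × 39% = 4.8555%.
Total: 36% + 10.14% + 12.87% + 4.8555% = 63.8655%.
Rounded: 63.87%.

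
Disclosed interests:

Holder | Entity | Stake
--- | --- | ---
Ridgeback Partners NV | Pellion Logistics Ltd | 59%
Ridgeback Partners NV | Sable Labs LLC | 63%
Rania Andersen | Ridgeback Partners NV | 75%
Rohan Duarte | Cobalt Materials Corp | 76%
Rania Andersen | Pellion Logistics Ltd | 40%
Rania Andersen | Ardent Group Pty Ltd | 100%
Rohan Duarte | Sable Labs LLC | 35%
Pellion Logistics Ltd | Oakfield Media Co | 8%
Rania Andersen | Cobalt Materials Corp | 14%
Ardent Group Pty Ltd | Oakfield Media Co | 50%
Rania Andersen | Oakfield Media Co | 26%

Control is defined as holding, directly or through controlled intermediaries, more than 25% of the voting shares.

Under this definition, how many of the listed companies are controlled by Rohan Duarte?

2

Rohan holds 76% of Cobalt, so Rohan controls Cobalt.
Rohan holds 35% of Sable, so Rohan controls Sable.
No other company's threshold is met.
Rohan controls 2 companies.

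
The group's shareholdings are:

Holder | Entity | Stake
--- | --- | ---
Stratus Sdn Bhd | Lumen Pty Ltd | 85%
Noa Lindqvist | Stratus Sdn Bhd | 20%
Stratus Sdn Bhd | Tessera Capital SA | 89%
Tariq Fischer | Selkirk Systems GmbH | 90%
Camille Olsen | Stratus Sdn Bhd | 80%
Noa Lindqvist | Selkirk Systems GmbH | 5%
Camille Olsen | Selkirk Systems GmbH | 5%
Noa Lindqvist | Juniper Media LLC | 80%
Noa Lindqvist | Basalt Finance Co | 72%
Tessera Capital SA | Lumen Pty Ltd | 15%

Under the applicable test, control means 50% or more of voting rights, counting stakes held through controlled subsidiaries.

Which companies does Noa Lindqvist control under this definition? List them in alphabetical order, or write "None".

Noa holds 72% of Basalt, so Noa controls Basalt.
Noa holds 80% of Juniper, so Noa controls Juniper.
No other company's threshold is met.

Basalt Finance Co, Juniper Media LLC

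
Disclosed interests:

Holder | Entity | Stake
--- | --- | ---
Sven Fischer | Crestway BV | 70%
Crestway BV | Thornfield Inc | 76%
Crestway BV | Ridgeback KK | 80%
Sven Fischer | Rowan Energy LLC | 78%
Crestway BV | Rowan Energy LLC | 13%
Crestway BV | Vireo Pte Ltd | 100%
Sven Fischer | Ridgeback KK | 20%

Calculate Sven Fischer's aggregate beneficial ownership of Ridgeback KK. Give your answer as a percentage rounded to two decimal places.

Sven reaches Ridgeback along 2 paths.
Via Crestway: 70% × 80% = 56%.
Direct stake: 20% = 20%.
Total: 56% + 20% = 76%.
Rounded: 76.00%.

76.00%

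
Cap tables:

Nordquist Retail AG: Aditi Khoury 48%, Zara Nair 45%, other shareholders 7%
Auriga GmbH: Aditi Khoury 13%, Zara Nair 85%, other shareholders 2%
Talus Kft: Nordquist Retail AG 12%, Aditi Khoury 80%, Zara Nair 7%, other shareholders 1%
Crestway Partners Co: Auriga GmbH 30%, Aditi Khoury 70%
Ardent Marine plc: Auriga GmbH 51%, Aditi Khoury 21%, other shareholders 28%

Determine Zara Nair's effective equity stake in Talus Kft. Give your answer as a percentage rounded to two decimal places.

12.40%

Zara reaches Talus along 2 paths.
Via Nordquist: 45% × 12% = 5.4%.
Direct stake: 7% = 7%.
Total: 5.4% + 7% = 12.4%.
Rounded: 12.40%.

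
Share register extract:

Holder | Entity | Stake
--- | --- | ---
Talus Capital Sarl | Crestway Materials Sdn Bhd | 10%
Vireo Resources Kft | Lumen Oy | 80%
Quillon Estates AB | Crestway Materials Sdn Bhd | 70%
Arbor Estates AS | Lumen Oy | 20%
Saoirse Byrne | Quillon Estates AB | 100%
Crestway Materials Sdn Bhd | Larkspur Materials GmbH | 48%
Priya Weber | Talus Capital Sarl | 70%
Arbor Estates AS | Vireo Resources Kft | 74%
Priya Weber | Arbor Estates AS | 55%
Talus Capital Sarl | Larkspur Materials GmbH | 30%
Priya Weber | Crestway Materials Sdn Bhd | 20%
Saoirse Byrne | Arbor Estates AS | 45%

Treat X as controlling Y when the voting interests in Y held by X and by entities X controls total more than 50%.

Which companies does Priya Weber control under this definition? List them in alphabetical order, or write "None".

Priya holds 70% of Talus, so Priya controls Talus.
Priya holds 55% of Arbor, so Priya controls Arbor.
Arbor holds 74% of Vireo, so Priya controls Vireo.
Arbor and Vireo together hold 20% + 80% = 100% of Lumen, so Priya controls Lumen.
No other company's threshold is met.

Arbor Estates AS, Lumen Oy, Talus Capital Sarl, Vireo Resources Kft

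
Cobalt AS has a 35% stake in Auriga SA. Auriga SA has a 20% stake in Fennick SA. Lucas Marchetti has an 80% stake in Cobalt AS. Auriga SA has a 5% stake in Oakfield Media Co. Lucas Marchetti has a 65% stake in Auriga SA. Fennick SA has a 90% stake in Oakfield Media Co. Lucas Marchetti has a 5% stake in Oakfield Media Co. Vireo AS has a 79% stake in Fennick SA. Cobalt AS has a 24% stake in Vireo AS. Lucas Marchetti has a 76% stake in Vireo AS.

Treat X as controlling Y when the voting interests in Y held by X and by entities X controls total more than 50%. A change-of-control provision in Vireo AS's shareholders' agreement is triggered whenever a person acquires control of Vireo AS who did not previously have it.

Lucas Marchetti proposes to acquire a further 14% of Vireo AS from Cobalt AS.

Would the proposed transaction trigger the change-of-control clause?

No

The purchase adds only to Lucas's holdings (Cobalt's stake shrinks), so Lucas is the only person who could newly come to control Vireo.
Lucas holds 80% of Cobalt, so Lucas controls Cobalt.
Lucas and Cobalt together hold 76% + 24% = 100% of Vireo, so Lucas controls Vireo.
So Lucas already controls Vireo before the transaction.
After the purchase, Lucas's direct stake in Vireo rises to 76% + 14% = 90%, and Cobalt's stake falls to 10%.
Lucas controlled Vireo already, so this is not a new person acquiring control; every other person's position is unchanged or reduced.
No new person acquires control, so the clause is not triggered.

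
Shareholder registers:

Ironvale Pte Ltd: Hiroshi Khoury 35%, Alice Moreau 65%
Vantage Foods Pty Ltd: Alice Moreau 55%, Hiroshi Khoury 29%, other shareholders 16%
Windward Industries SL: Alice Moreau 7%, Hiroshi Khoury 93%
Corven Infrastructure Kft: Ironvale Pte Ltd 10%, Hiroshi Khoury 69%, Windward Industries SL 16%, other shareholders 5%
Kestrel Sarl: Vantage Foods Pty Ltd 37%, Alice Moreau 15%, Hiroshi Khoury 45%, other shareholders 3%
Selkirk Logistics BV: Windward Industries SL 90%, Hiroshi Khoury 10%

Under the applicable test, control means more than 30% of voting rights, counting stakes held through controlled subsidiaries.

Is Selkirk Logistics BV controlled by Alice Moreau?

No

Alice holds 65% of Ironvale, so Alice controls Ironvale.
Alice holds 55% of Vantage, so Alice controls Vantage.
Vantage and Alice together hold 37% + 15% = 52% of Kestrel, so Alice controls Kestrel.
Neither Alice nor any entity Alice controls holds any voting interest in Selkirk.
So Alice does not control Selkirk.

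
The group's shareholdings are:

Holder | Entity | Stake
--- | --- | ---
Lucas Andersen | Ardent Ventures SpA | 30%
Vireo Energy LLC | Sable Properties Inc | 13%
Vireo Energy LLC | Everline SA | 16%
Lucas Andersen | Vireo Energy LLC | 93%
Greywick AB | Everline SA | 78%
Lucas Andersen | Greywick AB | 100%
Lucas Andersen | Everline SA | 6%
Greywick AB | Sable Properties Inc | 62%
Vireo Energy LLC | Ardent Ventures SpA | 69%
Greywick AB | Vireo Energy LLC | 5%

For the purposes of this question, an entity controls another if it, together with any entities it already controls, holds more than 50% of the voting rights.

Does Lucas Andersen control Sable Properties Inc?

Lucas holds 100% of Greywick, so Lucas controls Greywick.
Lucas and Greywick together hold 93% + 5% = 98% of Vireo, so Lucas controls Vireo.
Greywick and Vireo together hold 62% + 13% = 75% of Sable, so Lucas controls Sable.

Yes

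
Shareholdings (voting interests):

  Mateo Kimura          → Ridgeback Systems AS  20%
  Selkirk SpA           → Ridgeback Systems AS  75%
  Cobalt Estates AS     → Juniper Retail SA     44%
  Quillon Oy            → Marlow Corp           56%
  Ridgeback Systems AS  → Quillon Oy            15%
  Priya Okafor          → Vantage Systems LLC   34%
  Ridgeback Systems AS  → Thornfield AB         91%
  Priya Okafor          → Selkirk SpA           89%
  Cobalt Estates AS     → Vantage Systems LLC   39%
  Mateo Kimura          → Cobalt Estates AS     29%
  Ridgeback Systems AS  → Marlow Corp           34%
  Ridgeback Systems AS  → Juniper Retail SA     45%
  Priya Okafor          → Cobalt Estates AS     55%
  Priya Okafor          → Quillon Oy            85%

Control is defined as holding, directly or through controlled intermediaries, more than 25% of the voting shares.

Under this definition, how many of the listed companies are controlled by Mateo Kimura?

3

Mateo holds 29% of Cobalt, so Mateo controls Cobalt.
Cobalt holds 39% of Vantage, so Mateo controls Vantage.
Cobalt holds 44% of Juniper, so Mateo controls Juniper.
No other company's threshold is met.
Mateo controls 3 companies.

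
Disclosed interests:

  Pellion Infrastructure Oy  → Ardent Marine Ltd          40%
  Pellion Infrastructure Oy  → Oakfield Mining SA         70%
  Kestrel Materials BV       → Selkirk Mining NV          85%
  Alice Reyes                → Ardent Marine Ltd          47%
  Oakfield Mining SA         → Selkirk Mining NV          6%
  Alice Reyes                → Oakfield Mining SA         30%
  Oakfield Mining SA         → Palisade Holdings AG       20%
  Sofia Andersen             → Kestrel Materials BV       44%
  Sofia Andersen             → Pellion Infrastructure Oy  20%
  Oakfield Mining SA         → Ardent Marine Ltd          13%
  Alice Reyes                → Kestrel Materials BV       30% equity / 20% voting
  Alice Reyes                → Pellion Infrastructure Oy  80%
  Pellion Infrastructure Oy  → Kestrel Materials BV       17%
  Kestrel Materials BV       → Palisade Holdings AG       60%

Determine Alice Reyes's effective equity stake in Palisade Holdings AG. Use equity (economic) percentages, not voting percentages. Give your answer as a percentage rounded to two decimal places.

Alice reaches Palisade along 4 paths.
Via Pellion → Kestrel: 80% × 17% × 60% = 8.16%.
Via Kestrel: 30% × 60% = 18%.
Via Oakfield: 30% × 20% = 6%.
Via Pellion → Oakfield: 80% × 70% × 20% = 11.2%.
Total: 8.16% + 18% + 6% + 11.2% = 43.36%.

43.36%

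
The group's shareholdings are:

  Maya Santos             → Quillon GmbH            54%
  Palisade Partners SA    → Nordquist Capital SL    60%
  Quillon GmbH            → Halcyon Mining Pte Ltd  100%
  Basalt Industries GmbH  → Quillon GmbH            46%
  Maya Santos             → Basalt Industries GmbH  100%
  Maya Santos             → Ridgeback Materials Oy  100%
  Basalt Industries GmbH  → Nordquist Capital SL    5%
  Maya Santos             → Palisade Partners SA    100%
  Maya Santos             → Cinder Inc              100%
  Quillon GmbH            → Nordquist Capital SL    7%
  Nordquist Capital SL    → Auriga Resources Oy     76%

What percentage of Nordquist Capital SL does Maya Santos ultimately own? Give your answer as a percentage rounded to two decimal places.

72.00%

Maya reaches Nordquist along 4 paths.
Via Basalt → Quillon: 100% × 46% × 7% = 3.22%.
Via Quillon: 54% × 7% = 3.78%.
Via Basalt: 100% × 5% = 5%.
Via Palisade: 100% × 60% = 60%.
Total: 3.22% + 3.78% + 5% + 60% = 72%.
Rounded: 72.00%.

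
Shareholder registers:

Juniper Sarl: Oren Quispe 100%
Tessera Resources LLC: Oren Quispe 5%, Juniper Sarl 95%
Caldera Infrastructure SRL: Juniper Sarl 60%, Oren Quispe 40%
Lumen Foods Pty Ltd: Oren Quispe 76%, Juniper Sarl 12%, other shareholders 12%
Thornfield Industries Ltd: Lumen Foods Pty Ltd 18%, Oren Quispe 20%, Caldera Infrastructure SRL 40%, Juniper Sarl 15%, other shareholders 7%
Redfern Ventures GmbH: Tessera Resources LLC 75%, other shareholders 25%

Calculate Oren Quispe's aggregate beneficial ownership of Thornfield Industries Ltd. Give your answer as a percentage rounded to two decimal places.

90.84%

Oren reaches Thornfield along 6 paths.
Via Lumen: 76% × 18% = 13.68%.
Via Juniper → Lumen: 100% × 12% × 18% = 2.16%.
Direct stake: 20% = 20%.
Via Juniper → Caldera: 100% × 60% × 40% = 24%.
Via Caldera: 40% × 40% = 16%.
Via Juniper: 100% × 15% = 15%.
Total: 13.68% + 2.16% + 20% + 24% + 16% + 15% = 90.84%.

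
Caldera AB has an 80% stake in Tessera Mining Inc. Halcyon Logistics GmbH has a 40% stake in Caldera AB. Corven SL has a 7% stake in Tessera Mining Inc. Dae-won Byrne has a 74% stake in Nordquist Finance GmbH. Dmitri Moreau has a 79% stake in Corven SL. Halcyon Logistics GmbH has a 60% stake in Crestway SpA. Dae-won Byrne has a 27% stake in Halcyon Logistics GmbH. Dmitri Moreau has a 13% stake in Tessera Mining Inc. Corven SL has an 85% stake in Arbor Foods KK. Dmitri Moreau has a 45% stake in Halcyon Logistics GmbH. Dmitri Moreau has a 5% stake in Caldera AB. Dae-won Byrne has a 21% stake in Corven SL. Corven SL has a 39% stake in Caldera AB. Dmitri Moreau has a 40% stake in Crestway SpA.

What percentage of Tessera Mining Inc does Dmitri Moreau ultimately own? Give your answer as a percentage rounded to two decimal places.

Dmitri reaches Tessera along 5 paths.
Direct stake: 13% = 13%.
Via Halcyon → Caldera: 45% × 40% × 80% = 14.4%.
Via Corven → Caldera: 79% × 39% × 80% = 24.648%.
Via Caldera: 5% × 80% = 4%.
Via Corven: 79% × 7% = 5.53%.
Total: 13% + 14.4% + 24.648% + 4% + 5.53% = 61.578%.
Rounded: 61.58%.

61.58%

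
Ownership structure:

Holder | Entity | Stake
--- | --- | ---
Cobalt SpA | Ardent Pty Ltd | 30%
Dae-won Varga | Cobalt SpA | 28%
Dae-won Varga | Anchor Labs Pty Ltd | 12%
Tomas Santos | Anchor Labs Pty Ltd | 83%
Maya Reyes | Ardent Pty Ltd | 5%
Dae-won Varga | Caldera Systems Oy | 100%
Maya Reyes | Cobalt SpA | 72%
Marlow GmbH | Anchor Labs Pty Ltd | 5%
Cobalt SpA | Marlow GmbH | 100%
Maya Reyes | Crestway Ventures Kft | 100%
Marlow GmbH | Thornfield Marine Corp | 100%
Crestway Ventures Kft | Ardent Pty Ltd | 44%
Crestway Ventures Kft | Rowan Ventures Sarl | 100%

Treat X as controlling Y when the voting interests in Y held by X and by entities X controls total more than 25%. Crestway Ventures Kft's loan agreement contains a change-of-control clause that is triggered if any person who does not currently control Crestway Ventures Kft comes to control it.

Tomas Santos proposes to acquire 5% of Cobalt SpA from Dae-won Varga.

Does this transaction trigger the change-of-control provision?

The purchase adds only to Tomas's holdings (Dae-won's stake shrinks), so Tomas is the only person who could newly come to control Crestway.
Tomas holds 83% of Anchor, so Tomas controls Anchor.
Neither Tomas nor any entity Tomas controls holds any voting interest in Crestway.
So before the transaction, Tomas does not control Crestway.
After the purchase, Tomas holds 5% of Cobalt directly, and Dae-won's stake falls to 23%.
Tomas's side now holds 5% of Cobalt, not > 25%, so Tomas still does not control Cobalt.
After the transaction, neither Tomas nor any entity Tomas controls holds a voting interest in Crestway, so Tomas still does not control it.
No new person acquires control, so the clause is not triggered.

No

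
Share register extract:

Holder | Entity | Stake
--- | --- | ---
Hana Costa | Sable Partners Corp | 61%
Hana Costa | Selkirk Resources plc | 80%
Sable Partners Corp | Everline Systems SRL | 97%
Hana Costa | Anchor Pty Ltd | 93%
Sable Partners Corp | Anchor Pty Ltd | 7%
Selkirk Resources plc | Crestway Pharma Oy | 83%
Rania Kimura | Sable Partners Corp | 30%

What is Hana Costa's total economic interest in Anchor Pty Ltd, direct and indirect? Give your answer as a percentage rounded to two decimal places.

97.27%

Hana reaches Anchor along 2 paths.
Direct stake: 93% = 93%.
Via Sable: 61% × 7% = 4.27%.
Total: 93% + 4.27% = 97.27%.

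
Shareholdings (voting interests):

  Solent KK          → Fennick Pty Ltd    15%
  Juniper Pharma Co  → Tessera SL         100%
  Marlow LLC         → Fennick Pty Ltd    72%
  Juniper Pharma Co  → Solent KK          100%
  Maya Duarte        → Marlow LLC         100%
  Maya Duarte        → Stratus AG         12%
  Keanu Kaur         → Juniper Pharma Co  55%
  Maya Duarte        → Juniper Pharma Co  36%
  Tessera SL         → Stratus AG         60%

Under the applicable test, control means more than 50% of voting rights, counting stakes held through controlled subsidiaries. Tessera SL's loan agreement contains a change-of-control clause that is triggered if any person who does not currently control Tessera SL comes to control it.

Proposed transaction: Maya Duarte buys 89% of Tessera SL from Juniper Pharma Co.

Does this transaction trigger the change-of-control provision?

The purchase adds only to Maya's holdings (Juniper's stake shrinks), so Maya is the only person who could newly come to control Tessera.
Maya holds 100% of Marlow, so Maya controls Marlow.
Marlow holds 72% of Fennick, so Maya controls Fennick.
Neither Maya nor any entity Maya controls holds any voting interest in Tessera.
So before the transaction, Maya does not control Tessera.
After the purchase, Maya holds 89% of Tessera directly, and Juniper's stake falls to 11%.
Maya holds 89% of Tessera, so Maya controls Tessera.
Maya did not control Tessera before and does after, so the clause is triggered.

Yes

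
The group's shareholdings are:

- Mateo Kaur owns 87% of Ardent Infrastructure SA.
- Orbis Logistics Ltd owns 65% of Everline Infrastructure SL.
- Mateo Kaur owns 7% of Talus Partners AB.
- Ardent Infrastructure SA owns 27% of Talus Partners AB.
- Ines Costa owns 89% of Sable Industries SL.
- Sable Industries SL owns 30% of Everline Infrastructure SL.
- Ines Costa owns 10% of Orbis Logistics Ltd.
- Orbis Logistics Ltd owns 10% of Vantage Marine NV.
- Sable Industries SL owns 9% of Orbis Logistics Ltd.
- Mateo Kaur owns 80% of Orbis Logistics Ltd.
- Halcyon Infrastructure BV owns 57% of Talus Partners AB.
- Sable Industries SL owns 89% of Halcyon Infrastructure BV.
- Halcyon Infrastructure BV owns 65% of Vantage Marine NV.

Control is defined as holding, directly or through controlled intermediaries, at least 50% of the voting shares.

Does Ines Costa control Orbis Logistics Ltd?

Ines holds 89% of Sable, so Ines controls Sable.
Sable holds 89% of Halcyon, so Ines controls Halcyon.
Halcyon holds 65% of Vantage, so Ines controls Vantage.
Halcyon holds 57% of Talus, so Ines controls Talus.
In Orbis, Ines's side holds only 10% + 9% = 19%, not ≥ 50%.
So Ines does not control Orbis.

No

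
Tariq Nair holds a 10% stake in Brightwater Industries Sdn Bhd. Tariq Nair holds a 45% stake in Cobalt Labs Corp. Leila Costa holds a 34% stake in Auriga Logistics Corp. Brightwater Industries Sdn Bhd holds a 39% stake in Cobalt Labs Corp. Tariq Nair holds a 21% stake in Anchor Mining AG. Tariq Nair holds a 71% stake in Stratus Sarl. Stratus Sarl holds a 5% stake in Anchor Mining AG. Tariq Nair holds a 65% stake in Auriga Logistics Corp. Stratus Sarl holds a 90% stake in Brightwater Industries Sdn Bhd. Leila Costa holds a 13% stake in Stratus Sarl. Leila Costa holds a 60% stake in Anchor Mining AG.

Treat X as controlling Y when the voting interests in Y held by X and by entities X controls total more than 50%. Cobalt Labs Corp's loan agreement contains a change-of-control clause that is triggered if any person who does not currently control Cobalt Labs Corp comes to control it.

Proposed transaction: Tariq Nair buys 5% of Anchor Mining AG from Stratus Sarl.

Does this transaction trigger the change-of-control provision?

The purchase adds only to Tariq's holdings (Stratus's stake shrinks), so Tariq is the only person who could newly come to control Cobalt.
Tariq holds 71% of Stratus, so Tariq controls Stratus.
Tariq and Stratus together hold 10% + 90% = 100% of Brightwater, so Tariq controls Brightwater.
Tariq and Brightwater together hold 45% + 39% = 84% of Cobalt, so Tariq controls Cobalt.
So Tariq already controls Cobalt before the transaction.
After the purchase, Tariq's direct stake in Anchor rises to 21% + 5% = 26%, and Stratus's stake falls to 0%.
Tariq controlled Cobalt already, so this is not a new person acquiring control; every other person's position is unchanged or reduced.
No new person acquires control, so the clause is not triggered.

No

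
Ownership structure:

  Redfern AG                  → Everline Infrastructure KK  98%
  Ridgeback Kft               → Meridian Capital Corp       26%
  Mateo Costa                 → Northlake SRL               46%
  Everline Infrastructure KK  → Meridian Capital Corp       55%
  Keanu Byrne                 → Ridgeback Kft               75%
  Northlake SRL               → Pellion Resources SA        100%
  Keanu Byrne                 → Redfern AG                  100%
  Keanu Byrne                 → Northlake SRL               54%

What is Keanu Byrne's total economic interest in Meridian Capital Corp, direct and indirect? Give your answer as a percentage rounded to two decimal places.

Keanu reaches Meridian along 2 paths.
Via Redfern → Everline: 100% × 98% × 55% = 53.9%.
Via Ridgeback: 75% × 26% = 19.5%.
Total: 53.9% + 19.5% = 73.4%.
Rounded: 73.40%.

73.40%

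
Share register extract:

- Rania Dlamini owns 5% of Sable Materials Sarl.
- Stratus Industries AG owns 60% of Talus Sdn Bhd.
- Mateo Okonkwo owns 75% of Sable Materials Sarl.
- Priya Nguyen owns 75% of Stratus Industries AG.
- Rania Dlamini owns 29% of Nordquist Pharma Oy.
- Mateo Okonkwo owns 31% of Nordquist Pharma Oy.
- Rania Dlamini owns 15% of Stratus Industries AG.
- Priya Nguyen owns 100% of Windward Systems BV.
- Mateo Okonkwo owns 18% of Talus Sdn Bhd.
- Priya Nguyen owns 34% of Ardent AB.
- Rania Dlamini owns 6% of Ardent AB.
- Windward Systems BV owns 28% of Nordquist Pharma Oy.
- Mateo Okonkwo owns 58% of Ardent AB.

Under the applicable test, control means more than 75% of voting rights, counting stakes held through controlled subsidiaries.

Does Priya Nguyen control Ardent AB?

Priya holds 100% of Windward, so Priya controls Windward.
In Ardent, Priya's side holds only 34%, not > 75%.
So Priya does not control Ardent.

No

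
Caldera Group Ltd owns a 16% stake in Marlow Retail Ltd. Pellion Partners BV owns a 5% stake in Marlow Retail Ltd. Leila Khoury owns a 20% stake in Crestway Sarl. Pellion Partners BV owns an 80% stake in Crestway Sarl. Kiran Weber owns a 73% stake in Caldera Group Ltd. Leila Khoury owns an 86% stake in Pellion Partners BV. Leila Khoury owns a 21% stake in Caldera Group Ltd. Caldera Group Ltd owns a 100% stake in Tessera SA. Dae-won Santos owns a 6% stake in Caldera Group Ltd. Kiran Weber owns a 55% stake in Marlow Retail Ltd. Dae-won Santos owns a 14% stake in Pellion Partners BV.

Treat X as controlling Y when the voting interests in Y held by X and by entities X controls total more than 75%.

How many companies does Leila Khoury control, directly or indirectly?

2

Leila holds 86% of Pellion, so Leila controls Pellion.
Pellion and Leila together hold 80% + 20% = 100% of Crestway, so Leila controls Crestway.
No other company's threshold is met.
Leila controls 2 companies.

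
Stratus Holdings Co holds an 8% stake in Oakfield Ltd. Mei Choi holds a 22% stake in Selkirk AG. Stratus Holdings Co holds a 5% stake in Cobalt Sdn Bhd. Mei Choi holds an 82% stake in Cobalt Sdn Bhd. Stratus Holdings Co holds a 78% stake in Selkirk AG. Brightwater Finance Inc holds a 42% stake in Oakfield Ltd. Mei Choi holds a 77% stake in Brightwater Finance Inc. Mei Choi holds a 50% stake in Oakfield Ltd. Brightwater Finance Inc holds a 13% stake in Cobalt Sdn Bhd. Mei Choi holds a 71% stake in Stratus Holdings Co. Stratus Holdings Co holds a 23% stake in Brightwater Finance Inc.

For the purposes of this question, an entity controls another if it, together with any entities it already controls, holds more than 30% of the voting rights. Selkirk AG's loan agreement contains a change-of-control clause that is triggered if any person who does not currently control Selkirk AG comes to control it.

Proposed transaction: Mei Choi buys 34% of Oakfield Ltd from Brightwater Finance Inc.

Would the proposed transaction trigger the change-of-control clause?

No

The purchase adds only to Mei's holdings (Brightwater's stake shrinks), so Mei is the only person who could newly come to control Selkirk.
Mei holds 71% of Stratus, so Mei controls Stratus.
Stratus and Mei together hold 78% + 22% = 100% of Selkirk, so Mei controls Selkirk.
So Mei already controls Selkirk before the transaction.
After the purchase, Mei's direct stake in Oakfield rises to 50% + 34% = 84%, and Brightwater's stake falls to 8%.
Mei controlled Selkirk already, so this is not a new person acquiring control; every other person's position is unchanged or reduced.
No new person acquires control, so the clause is not triggered.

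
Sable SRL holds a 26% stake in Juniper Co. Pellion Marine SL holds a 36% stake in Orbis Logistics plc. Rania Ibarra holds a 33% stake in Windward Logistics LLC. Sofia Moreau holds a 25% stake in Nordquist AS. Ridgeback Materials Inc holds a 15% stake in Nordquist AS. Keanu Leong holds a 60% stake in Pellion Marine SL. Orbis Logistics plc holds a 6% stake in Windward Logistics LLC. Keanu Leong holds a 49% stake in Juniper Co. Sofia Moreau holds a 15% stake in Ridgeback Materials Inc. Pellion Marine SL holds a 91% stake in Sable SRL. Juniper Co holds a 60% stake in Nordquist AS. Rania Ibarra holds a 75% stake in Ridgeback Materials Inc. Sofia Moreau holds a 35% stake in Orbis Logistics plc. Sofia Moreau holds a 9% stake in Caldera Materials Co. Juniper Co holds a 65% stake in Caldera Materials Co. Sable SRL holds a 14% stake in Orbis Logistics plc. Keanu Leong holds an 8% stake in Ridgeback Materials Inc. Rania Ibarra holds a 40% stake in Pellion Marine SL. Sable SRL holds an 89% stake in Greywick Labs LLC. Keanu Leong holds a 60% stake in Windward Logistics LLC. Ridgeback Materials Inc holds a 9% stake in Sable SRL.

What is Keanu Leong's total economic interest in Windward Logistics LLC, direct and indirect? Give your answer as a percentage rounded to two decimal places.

61.76%

Keanu reaches Windward along 4 paths.
Via Pellion → Orbis: 60% × 36% × 6% = 1.296%.
Via Pellion → Sable → Orbis: 60% × 91% × 14% × 6% = 0.45864%.
Via Ridgeback → Sable → Orbis: 8% × 9% × 14% × 6% = 0.006048%.
Direct stake: 60% = 60%.
Total: 1.296% + 0.45864% + 0.006048% + 60% = 61.760688%.
Rounded: 61.76%.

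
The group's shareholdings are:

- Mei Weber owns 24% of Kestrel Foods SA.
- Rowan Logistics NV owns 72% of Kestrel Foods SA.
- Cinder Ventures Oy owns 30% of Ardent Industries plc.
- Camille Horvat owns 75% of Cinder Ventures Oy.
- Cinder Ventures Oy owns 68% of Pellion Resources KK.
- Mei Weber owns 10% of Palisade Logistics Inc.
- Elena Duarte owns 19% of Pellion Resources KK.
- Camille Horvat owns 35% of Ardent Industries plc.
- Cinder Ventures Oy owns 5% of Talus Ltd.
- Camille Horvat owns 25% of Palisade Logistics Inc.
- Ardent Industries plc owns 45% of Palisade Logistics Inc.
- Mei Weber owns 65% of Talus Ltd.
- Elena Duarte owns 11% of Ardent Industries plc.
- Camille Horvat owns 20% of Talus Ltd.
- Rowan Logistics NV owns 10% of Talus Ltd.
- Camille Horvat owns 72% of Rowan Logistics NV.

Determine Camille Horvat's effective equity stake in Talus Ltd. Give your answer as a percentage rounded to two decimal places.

30.95%

Camille reaches Talus along 3 paths.
Direct stake: 20% = 20%.
Via Rowan: 72% × 10% = 7.2%.
Via Cinder: 75% × 5% = 3.75%.
Total: 20% + 7.2% + 3.75% = 30.95%.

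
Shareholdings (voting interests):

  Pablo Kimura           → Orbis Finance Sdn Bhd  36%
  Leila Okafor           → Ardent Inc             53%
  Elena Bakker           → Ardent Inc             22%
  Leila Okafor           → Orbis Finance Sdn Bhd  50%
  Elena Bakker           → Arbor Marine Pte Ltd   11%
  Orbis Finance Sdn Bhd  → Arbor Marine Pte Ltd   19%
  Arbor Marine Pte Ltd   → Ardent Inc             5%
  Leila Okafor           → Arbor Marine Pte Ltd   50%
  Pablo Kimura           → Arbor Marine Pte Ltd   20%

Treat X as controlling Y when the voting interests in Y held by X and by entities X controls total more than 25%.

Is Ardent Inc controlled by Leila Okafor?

Leila holds 50% of Orbis, so Leila controls Orbis.
Orbis and Leila together hold 19% + 50% = 69% of Arbor, so Leila controls Arbor.
Arbor and Leila together hold 5% + 53% = 58% of Ardent, so Leila controls Ardent.

Yes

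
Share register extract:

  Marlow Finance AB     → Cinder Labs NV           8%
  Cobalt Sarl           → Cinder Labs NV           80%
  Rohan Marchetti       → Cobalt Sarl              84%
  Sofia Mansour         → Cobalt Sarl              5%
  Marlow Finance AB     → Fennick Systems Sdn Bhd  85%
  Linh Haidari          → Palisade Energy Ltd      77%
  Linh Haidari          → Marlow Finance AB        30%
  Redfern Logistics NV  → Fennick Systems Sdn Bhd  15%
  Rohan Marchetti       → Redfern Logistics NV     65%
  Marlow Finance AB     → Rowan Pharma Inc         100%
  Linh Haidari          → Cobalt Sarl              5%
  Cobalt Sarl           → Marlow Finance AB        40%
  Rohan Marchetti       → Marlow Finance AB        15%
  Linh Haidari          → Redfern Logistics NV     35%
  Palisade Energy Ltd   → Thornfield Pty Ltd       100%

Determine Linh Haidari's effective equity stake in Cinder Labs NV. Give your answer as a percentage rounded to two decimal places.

6.56%

Linh reaches Cinder along 3 paths.
Via Cobalt → Marlow: 5% × 40% × 8% = 0.16%.
Via Marlow: 30% × 8% = 2.4%.
Via Cobalt: 5% × 80% = 4%.
Total: 0.16% + 2.4% + 4% = 6.56%.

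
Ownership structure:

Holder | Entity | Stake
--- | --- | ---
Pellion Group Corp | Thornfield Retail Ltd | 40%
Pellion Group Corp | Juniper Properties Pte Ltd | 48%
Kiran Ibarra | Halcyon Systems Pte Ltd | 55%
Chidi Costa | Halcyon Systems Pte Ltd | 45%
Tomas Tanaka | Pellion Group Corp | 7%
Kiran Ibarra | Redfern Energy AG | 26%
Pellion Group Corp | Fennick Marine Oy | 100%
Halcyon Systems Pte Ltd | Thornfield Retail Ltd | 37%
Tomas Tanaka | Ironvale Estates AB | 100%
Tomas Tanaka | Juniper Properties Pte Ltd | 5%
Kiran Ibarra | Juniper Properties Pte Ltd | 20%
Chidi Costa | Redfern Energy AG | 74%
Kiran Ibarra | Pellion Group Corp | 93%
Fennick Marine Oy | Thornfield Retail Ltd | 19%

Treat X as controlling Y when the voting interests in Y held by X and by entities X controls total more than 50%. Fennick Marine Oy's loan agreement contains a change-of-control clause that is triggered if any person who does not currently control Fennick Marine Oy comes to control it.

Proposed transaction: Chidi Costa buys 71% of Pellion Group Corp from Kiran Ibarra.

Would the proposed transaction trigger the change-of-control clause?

The purchase adds only to Chidi's holdings (Kiran's stake shrinks), so Chidi is the only person who could newly come to control Fennick.
Chidi holds 74% of Redfern, so Chidi controls Redfern.
Neither Chidi nor any entity Chidi controls holds any voting interest in Fennick.
So before the transaction, Chidi does not control Fennick.
After the purchase, Chidi holds 71% of Pellion directly, and Kiran's stake falls to 22%.
Chidi holds 71% of Pellion, so Chidi controls Pellion.
Pellion holds 100% of Fennick, so Chidi controls Fennick.
Chidi did not control Fennick before and does after, so the clause is triggered.

Yes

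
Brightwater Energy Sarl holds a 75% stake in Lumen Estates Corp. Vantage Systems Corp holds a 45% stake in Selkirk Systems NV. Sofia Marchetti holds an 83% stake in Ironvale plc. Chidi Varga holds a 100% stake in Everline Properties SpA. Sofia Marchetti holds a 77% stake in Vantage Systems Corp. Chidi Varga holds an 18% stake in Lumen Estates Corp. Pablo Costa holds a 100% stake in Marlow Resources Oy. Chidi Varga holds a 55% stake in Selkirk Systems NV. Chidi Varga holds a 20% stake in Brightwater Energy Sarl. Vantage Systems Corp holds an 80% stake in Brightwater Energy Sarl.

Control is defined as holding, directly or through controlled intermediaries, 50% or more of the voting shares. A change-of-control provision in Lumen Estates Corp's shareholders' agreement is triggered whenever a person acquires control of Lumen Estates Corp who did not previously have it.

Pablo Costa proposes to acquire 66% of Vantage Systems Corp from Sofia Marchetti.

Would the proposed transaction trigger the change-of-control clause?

The purchase adds only to Pablo's holdings (Sofia's stake shrinks), so Pablo is the only person who could newly come to control Lumen.
Pablo holds 100% of Marlow, so Pablo controls Marlow.
Neither Pablo nor any entity Pablo controls holds any voting interest in Lumen.
So before the transaction, Pablo does not control Lumen.
After the purchase, Pablo holds 66% of Vantage directly, and Sofia's stake falls to 11%.
Pablo holds 66% of Vantage, so Pablo controls Vantage.
Vantage holds 80% of Brightwater, so Pablo controls Brightwater.
Brightwater holds 75% of Lumen, so Pablo controls Lumen.
Pablo did not control Lumen before and does after, so the clause is triggered.

Yes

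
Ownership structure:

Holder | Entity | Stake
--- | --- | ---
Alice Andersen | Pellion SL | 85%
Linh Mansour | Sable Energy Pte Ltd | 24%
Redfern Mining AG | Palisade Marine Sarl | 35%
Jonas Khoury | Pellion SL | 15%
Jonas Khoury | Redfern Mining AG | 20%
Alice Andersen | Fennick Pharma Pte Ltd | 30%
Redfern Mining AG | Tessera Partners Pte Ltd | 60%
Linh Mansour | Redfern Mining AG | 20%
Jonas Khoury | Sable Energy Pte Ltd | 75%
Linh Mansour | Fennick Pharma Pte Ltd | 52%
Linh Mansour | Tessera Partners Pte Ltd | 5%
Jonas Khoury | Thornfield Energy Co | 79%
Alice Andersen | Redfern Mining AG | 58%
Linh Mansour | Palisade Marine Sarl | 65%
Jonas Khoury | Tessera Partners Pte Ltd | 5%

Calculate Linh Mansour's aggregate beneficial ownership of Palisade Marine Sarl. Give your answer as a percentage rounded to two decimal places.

Linh reaches Palisade along 2 paths.
Direct stake: 65% = 65%.
Via Redfern: 20% × 35% = 7%.
Total: 65% + 7% = 72%.
Rounded: 72.00%.

72.00%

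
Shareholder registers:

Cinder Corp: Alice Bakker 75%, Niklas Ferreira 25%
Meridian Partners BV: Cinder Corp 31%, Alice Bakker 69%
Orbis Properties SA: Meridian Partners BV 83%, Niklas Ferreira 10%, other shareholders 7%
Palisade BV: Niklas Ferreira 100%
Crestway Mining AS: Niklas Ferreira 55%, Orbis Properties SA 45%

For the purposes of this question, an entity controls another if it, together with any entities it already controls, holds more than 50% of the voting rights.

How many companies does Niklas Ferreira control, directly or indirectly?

2

Niklas holds 100% of Palisade, so Niklas controls Palisade.
Niklas holds 55% of Crestway, so Niklas controls Crestway.
No other company's threshold is met.
Niklas controls 2 companies.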